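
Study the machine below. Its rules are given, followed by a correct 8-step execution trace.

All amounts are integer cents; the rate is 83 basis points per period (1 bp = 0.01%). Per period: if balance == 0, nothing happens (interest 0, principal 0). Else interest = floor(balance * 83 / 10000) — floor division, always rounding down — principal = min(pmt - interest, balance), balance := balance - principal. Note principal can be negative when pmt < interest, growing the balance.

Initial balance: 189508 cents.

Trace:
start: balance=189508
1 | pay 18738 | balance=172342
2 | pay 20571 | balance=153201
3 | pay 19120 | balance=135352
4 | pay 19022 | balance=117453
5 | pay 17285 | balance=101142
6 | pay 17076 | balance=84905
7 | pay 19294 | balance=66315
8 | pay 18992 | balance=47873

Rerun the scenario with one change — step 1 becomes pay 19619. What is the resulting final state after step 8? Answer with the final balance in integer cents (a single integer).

(re-executing from step 1 with the substitution; state before step 1: balance=189508)
1 | pay 19619 | balance=171461
2 | pay 20571 | balance=152313
3 | pay 19120 | balance=134457
4 | pay 19022 | balance=116550
5 | pay 17285 | balance=100232
6 | pay 17076 | balance=83987
7 | pay 19294 | balance=65390
8 | pay 18992 | balance=46940

46940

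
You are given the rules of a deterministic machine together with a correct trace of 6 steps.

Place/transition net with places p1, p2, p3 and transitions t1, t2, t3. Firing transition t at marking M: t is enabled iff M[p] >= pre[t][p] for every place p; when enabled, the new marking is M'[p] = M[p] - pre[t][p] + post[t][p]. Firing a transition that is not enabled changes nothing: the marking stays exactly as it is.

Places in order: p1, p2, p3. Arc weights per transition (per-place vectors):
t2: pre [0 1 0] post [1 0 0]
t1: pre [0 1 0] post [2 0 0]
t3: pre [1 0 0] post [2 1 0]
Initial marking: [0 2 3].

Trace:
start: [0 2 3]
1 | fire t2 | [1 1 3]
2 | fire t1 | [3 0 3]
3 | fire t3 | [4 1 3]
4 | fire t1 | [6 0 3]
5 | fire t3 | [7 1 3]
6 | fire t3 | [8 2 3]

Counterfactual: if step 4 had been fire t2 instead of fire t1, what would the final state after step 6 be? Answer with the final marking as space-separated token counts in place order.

7 2 3

(re-executing from step 4 with the substitution; state before step 4: [4 1 3])
4 | fire t2 | [5 0 3]
5 | fire t3 | [6 1 3]
6 | fire t3 | [7 2 3]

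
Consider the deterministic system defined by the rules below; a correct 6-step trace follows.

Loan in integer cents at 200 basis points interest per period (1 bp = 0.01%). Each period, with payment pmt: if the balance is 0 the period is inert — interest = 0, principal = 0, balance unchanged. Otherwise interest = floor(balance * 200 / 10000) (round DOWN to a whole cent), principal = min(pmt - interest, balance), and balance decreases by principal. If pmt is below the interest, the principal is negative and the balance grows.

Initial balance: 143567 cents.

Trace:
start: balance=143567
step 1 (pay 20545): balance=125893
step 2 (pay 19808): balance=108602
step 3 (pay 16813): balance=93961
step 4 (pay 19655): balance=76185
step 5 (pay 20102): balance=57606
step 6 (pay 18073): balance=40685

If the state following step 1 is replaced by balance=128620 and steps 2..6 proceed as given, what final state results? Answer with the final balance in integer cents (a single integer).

43695

state after step 1 := balance=128620
step 2 (pay 19808): balance=111384
step 3 (pay 16813): balance=96798
step 4 (pay 19655): balance=79078
step 5 (pay 20102): balance=60557
step 6 (pay 18073): balance=43695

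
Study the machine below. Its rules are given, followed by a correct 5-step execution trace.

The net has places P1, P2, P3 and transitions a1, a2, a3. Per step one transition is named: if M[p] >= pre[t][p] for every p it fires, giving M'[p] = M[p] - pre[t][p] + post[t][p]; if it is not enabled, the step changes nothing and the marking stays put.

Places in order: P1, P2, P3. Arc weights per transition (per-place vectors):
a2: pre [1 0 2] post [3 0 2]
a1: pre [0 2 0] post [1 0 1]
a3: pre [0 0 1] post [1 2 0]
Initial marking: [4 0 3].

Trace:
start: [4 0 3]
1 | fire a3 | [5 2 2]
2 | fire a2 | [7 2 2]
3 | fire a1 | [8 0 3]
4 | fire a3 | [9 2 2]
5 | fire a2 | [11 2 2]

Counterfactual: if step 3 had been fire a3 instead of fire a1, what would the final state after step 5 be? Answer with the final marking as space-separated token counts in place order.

(re-executing from step 3 with the substitution; state before step 3: [7 2 2])
3 | fire a3 | [8 4 1]
4 | fire a3 | [9 6 0]
5 | fire a2 | [9 6 0]

9 6 0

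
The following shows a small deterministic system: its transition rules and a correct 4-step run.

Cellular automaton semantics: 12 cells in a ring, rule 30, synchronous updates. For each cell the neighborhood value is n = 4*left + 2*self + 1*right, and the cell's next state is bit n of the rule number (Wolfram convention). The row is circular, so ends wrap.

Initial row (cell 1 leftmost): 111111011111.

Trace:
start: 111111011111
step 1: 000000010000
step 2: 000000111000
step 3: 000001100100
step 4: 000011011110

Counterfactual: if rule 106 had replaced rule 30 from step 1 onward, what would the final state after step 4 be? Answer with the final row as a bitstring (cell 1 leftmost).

001100100000

(re-executing steps 1..4 under rule 106; state before step 1: 111111011111)
step 1: 000001110000
step 2: 000011010000
step 3: 000111100000
step 4: 001100100000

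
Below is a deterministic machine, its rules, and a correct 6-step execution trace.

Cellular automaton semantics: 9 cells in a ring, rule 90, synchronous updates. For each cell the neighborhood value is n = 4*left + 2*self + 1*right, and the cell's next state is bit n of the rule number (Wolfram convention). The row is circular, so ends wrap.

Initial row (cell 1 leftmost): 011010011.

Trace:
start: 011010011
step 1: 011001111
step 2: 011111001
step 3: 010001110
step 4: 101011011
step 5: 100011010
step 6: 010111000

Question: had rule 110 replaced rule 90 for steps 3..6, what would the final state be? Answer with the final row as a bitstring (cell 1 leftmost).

(re-executing steps 3..6 under rule 110; state before step 3: 011111001)
step 3: 110001011
step 4: 010011110
step 5: 110110010
step 6: 111110111

111110111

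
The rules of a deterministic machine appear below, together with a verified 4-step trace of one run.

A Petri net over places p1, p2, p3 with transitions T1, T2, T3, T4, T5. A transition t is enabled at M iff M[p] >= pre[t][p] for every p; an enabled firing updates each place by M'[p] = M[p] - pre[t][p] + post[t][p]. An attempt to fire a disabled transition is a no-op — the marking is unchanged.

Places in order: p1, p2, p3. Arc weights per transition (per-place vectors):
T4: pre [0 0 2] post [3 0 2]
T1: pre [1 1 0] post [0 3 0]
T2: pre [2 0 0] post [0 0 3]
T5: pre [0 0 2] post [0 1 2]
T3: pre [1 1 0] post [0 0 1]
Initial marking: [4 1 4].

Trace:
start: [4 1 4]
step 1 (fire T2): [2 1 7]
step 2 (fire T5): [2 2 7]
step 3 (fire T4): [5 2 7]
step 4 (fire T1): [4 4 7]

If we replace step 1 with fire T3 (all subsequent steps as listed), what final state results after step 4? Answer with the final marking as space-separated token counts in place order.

(re-executing from step 1 with the substitution; state before step 1: [4 1 4])
step 1 (fire T3): [3 0 5]
step 2 (fire T5): [3 1 5]
step 3 (fire T4): [6 1 5]
step 4 (fire T1): [5 3 5]

5 3 5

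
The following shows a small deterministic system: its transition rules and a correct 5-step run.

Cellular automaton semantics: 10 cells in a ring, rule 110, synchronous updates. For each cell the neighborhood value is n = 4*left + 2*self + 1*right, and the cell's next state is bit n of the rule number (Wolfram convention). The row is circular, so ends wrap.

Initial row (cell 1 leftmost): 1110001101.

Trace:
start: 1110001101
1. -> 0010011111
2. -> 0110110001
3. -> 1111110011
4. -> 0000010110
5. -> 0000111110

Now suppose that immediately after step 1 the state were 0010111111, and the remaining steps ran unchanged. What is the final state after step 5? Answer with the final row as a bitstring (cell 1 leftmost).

state after step 1 := 0010111111
2. -> 0111100001
3. -> 1100100011
4. -> 0101100110
5. -> 1111101110

1111101110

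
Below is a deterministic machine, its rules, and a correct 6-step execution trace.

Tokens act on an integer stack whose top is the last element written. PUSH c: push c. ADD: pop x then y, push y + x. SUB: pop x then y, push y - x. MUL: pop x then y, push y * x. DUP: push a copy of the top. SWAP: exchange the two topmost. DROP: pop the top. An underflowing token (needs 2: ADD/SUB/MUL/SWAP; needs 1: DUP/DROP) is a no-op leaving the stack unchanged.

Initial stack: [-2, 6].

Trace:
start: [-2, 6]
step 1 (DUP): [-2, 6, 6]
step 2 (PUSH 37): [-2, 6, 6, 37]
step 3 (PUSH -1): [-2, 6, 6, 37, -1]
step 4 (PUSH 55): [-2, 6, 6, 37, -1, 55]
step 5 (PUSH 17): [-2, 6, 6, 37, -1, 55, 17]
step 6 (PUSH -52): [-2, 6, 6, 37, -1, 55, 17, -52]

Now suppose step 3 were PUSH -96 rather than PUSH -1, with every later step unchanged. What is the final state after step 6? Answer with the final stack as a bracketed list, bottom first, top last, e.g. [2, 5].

(re-executing from step 3 with the substitution; state before step 3: [-2, 6, 6, 37])
step 3 (PUSH -96): [-2, 6, 6, 37, -96]
step 4 (PUSH 55): [-2, 6, 6, 37, -96, 55]
step 5 (PUSH 17): [-2, 6, 6, 37, -96, 55, 17]
step 6 (PUSH -52): [-2, 6, 6, 37, -96, 55, 17, -52]

[-2, 6, 6, 37, -96, 55, 17, -52]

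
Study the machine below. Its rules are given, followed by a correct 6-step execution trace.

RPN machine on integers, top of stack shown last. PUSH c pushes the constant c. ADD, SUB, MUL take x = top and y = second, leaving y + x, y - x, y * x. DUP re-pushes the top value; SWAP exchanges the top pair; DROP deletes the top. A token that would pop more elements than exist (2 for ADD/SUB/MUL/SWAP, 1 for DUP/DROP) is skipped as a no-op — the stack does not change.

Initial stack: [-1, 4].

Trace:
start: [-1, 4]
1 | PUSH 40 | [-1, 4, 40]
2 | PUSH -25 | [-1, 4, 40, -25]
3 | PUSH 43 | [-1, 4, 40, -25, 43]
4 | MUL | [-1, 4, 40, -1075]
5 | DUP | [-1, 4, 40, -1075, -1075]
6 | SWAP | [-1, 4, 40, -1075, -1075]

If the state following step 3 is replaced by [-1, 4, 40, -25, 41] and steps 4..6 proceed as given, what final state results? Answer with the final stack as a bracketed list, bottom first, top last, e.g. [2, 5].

[-1, 4, 40, -1025, -1025]

state after step 3 := [-1, 4, 40, -25, 41]
4 | MUL | [-1, 4, 40, -1025]
5 | DUP | [-1, 4, 40, -1025, -1025]
6 | SWAP | [-1, 4, 40, -1025, -1025]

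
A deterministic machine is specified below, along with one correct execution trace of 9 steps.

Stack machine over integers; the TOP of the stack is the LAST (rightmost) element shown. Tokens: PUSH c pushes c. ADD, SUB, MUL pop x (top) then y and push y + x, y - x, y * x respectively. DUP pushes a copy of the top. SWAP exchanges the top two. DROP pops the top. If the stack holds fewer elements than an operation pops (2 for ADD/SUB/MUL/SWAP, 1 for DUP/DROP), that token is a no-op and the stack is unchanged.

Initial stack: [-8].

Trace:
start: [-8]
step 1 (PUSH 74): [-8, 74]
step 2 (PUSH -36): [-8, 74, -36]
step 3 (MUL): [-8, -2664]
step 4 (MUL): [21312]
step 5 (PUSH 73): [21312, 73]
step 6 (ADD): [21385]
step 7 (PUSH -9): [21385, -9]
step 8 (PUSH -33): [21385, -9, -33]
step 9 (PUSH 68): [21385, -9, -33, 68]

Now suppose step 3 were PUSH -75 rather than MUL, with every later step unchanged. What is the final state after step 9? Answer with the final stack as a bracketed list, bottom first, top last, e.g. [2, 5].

[-8, 74, 2773, -9, -33, 68]

(re-executing from step 3 with the substitution; state before step 3: [-8, 74, -36])
step 3 (PUSH -75): [-8, 74, -36, -75]
step 4 (MUL): [-8, 74, 2700]
step 5 (PUSH 73): [-8, 74, 2700, 73]
step 6 (ADD): [-8, 74, 2773]
step 7 (PUSH -9): [-8, 74, 2773, -9]
step 8 (PUSH -33): [-8, 74, 2773, -9, -33]
step 9 (PUSH 68): [-8, 74, 2773, -9, -33, 68]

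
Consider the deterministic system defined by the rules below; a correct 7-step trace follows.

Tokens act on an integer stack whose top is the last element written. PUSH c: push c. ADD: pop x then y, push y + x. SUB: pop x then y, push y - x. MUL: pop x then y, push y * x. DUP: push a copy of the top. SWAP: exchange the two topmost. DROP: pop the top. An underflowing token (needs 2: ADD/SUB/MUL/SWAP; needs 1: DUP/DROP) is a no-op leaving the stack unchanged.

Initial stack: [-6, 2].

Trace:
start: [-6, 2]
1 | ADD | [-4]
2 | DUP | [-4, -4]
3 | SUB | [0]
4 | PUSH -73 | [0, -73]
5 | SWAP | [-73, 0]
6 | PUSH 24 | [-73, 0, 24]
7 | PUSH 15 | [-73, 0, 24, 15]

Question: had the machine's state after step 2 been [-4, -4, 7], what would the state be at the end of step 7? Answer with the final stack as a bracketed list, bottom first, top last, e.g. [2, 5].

[-4, -73, -11, 24, 15]

state after step 2 := [-4, -4, 7]
3 | SUB | [-4, -11]
4 | PUSH -73 | [-4, -11, -73]
5 | SWAP | [-4, -73, -11]
6 | PUSH 24 | [-4, -73, -11, 24]
7 | PUSH 15 | [-4, -73, -11, 24, 15]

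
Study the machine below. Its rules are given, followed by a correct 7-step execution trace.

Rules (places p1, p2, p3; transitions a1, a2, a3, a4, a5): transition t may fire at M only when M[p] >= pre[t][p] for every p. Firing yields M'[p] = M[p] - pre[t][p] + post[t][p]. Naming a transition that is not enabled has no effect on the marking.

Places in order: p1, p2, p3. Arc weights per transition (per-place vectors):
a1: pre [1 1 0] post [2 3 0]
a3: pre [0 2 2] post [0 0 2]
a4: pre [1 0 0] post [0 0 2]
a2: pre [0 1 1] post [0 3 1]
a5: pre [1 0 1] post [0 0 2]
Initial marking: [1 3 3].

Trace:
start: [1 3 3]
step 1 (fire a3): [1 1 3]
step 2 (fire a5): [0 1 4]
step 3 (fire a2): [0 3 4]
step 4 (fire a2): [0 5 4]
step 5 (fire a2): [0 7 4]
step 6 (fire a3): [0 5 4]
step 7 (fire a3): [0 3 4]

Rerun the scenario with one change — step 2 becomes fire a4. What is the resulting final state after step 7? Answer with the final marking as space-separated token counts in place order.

0 3 5

(re-executing from step 2 with the substitution; state before step 2: [1 1 3])
step 2 (fire a4): [0 1 5]
step 3 (fire a2): [0 3 5]
step 4 (fire a2): [0 5 5]
step 5 (fire a2): [0 7 5]
step 6 (fire a3): [0 5 5]
step 7 (fire a3): [0 3 5]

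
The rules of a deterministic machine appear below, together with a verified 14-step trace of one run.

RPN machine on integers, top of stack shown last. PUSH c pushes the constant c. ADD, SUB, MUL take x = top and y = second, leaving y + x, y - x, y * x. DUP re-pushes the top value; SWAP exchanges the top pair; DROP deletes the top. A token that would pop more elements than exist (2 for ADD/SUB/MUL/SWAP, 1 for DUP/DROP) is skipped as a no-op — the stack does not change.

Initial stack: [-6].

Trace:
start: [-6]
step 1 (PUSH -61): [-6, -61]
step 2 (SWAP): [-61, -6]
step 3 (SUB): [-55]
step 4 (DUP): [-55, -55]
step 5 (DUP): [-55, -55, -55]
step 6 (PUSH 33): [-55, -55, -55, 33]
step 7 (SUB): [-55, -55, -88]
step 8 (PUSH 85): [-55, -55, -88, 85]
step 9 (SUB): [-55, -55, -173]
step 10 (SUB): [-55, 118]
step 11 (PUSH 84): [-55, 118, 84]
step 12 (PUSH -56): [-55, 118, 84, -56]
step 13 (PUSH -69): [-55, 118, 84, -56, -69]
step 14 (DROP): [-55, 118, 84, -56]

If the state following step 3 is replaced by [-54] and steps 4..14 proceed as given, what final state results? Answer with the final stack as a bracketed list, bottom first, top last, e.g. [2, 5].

state after step 3 := [-54]
step 4 (DUP): [-54, -54]
step 5 (DUP): [-54, -54, -54]
step 6 (PUSH 33): [-54, -54, -54, 33]
step 7 (SUB): [-54, -54, -87]
step 8 (PUSH 85): [-54, -54, -87, 85]
step 9 (SUB): [-54, -54, -172]
step 10 (SUB): [-54, 118]
step 11 (PUSH 84): [-54, 118, 84]
step 12 (PUSH -56): [-54, 118, 84, -56]
step 13 (PUSH -69): [-54, 118, 84, -56, -69]
step 14 (DROP): [-54, 118, 84, -56]

[-54, 118, 84, -56]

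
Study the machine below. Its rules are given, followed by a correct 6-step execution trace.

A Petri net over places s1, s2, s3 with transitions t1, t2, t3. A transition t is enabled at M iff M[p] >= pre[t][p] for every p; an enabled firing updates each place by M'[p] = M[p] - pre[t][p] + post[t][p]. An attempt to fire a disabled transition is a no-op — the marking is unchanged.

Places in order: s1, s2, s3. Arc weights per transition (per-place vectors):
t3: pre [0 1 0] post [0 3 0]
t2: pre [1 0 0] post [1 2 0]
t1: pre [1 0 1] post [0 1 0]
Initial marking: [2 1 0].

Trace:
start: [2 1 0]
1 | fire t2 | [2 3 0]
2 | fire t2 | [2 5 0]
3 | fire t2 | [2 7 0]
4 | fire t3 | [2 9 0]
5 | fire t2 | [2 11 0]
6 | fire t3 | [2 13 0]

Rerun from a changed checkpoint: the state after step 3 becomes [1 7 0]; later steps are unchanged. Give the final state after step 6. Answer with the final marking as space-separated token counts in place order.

1 13 0

state after step 3 := [1 7 0]
4 | fire t3 | [1 9 0]
5 | fire t2 | [1 11 0]
6 | fire t3 | [1 13 0]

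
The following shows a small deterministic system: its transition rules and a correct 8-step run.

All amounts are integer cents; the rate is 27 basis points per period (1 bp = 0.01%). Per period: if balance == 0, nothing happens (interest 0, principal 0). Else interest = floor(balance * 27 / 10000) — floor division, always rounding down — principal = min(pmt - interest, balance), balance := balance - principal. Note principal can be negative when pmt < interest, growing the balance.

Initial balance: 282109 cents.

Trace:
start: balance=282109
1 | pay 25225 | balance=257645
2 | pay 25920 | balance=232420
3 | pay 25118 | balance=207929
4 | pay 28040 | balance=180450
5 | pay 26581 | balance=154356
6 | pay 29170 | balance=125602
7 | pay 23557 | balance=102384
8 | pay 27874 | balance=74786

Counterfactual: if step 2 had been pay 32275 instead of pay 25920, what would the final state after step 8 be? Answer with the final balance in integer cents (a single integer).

(re-executing from step 2 with the substitution; state before step 2: balance=257645)
2 | pay 32275 | balance=226065
3 | pay 25118 | balance=201557
4 | pay 28040 | balance=174061
5 | pay 26581 | balance=147949
6 | pay 29170 | balance=119178
7 | pay 23557 | balance=95942
8 | pay 27874 | balance=68327

68327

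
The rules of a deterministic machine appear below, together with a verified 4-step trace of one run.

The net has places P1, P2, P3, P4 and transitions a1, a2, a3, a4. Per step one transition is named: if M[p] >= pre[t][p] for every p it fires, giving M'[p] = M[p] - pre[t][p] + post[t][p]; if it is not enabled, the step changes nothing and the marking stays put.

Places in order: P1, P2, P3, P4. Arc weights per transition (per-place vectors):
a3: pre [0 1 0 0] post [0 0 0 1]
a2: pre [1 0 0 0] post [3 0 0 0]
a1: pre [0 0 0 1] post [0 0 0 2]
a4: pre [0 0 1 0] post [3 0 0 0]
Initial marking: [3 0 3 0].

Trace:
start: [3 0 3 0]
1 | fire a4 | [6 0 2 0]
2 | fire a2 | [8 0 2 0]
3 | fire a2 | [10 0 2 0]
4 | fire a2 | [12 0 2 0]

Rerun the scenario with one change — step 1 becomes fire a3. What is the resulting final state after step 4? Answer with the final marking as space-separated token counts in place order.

(re-executing from step 1 with the substitution; state before step 1: [3 0 3 0])
1 | fire a3 | [3 0 3 0]
2 | fire a2 | [5 0 3 0]
3 | fire a2 | [7 0 3 0]
4 | fire a2 | [9 0 3 0]

9 0 3 0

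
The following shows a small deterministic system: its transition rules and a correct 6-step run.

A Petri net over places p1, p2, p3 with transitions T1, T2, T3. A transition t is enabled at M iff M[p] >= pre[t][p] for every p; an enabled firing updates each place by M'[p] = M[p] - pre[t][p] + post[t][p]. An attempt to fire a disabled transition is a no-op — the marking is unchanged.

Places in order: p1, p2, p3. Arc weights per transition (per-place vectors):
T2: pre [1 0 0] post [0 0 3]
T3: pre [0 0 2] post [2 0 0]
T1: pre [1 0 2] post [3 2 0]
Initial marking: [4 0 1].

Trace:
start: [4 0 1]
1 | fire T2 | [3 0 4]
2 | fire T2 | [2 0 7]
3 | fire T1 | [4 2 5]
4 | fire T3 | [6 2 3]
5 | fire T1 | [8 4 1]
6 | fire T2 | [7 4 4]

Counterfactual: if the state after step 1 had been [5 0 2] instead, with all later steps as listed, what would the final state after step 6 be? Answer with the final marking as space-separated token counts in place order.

state after step 1 := [5 0 2]
2 | fire T2 | [4 0 5]
3 | fire T1 | [6 2 3]
4 | fire T3 | [8 2 1]
5 | fire T1 | [8 2 1]
6 | fire T2 | [7 2 4]

7 2 4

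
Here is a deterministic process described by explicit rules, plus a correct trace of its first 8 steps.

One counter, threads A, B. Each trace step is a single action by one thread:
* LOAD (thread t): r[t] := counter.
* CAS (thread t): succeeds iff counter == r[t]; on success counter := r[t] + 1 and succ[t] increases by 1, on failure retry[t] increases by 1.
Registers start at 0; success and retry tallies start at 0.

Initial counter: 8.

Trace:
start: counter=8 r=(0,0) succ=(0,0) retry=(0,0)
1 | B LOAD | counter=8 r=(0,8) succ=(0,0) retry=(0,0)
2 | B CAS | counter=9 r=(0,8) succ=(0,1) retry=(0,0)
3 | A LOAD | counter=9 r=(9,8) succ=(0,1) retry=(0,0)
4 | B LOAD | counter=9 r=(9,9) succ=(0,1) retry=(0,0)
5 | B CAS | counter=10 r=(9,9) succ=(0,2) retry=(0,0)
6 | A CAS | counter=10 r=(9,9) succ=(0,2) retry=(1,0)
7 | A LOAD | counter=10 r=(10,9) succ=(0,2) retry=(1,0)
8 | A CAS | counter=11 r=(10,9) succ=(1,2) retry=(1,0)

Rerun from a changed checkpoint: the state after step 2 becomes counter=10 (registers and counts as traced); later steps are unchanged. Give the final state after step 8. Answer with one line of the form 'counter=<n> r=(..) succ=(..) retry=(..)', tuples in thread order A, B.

counter=12 r=(11,10) succ=(1,2) retry=(1,0)

state after step 2 := counter=10 r=(0,8) succ=(0,1) retry=(0,0)
3 | A LOAD | counter=10 r=(10,8) succ=(0,1) retry=(0,0)
4 | B LOAD | counter=10 r=(10,10) succ=(0,1) retry=(0,0)
5 | B CAS | counter=11 r=(10,10) succ=(0,2) retry=(0,0)
6 | A CAS | counter=11 r=(10,10) succ=(0,2) retry=(1,0)
7 | A LOAD | counter=11 r=(11,10) succ=(0,2) retry=(1,0)
8 | A CAS | counter=12 r=(11,10) succ=(1,2) retry=(1,0)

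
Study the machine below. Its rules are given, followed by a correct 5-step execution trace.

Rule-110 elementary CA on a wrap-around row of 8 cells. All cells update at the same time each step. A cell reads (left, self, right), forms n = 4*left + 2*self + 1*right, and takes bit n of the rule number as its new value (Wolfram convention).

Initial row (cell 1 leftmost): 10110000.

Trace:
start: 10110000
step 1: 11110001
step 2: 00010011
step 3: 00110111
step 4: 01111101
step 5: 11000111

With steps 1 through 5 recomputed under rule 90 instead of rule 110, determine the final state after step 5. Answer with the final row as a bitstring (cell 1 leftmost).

(re-executing steps 1..5 under rule 90; state before step 1: 10110000)
step 1: 00111001
step 2: 11101110
step 3: 10101010
step 4: 00000000
step 5: 00000000

00000000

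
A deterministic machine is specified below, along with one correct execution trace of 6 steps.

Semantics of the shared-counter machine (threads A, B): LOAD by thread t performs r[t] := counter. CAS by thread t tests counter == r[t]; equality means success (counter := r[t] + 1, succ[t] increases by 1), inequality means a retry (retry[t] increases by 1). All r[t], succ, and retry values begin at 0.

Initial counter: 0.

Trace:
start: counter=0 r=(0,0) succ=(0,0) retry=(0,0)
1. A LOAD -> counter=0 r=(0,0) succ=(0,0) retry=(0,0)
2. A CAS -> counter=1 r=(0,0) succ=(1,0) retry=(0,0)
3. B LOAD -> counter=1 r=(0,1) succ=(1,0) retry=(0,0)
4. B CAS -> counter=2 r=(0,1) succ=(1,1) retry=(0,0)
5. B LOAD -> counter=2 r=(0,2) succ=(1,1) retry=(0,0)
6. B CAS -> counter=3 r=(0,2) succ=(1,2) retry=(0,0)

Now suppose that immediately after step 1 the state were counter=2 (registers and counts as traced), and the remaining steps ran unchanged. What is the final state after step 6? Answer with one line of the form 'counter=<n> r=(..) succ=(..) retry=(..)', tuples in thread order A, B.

counter=4 r=(0,3) succ=(0,2) retry=(1,0)

state after step 1 := counter=2 r=(0,0) succ=(0,0) retry=(0,0)
2. A CAS -> counter=2 r=(0,0) succ=(0,0) retry=(1,0)
3. B LOAD -> counter=2 r=(0,2) succ=(0,0) retry=(1,0)
4. B CAS -> counter=3 r=(0,2) succ=(0,1) retry=(1,0)
5. B LOAD -> counter=3 r=(0,3) succ=(0,1) retry=(1,0)
6. B CAS -> counter=4 r=(0,3) succ=(0,2) retry=(1,0)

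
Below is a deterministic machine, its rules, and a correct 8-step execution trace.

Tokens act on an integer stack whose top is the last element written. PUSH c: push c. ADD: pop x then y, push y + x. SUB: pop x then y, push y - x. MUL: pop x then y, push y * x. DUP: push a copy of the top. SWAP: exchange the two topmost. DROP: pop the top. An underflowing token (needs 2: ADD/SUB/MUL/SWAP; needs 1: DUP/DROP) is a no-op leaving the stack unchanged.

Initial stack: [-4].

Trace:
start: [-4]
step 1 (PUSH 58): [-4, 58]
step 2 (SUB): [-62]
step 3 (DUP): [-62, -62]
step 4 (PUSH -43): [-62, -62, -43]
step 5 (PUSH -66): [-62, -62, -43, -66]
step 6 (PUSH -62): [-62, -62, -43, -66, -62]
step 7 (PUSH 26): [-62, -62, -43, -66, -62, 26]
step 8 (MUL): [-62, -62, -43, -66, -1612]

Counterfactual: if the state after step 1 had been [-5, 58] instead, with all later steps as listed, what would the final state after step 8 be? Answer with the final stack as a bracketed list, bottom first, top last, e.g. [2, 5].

state after step 1 := [-5, 58]
step 2 (SUB): [-63]
step 3 (DUP): [-63, -63]
step 4 (PUSH -43): [-63, -63, -43]
step 5 (PUSH -66): [-63, -63, -43, -66]
step 6 (PUSH -62): [-63, -63, -43, -66, -62]
step 7 (PUSH 26): [-63, -63, -43, -66, -62, 26]
step 8 (MUL): [-63, -63, -43, -66, -1612]

[-63, -63, -43, -66, -1612]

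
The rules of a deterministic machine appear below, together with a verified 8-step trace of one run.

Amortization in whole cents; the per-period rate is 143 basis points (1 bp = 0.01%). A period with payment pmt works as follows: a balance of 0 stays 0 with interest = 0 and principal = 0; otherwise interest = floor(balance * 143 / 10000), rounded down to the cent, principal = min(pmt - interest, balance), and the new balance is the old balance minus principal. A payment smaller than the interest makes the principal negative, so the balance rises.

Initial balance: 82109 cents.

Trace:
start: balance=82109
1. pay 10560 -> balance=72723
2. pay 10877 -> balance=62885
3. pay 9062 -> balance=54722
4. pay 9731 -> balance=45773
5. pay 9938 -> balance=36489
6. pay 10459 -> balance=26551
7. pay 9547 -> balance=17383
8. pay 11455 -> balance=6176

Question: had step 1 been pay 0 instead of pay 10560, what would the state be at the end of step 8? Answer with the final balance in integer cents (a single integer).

17840

(re-executing from step 1 with the substitution; state before step 1: balance=82109)
1. pay 0 -> balance=83283
2. pay 10877 -> balance=73596
3. pay 9062 -> balance=65586
4. pay 9731 -> balance=56792
5. pay 9938 -> balance=47666
6. pay 10459 -> balance=37888
7. pay 9547 -> balance=28882
8. pay 11455 -> balance=17840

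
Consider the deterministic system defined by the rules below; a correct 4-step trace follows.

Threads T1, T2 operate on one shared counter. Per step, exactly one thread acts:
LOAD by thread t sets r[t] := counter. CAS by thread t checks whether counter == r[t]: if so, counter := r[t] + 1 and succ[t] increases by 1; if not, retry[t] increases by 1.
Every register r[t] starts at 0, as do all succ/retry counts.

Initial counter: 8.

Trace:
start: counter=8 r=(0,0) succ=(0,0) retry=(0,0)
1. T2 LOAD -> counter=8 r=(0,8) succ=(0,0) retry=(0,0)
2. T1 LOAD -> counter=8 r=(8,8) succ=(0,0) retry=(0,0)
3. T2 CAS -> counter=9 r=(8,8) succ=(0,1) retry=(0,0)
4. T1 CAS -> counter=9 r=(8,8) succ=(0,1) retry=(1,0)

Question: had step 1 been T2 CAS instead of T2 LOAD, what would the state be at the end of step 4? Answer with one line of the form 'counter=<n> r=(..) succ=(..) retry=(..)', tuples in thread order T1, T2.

(re-executing from step 1 with the substitution; state before step 1: counter=8 r=(0,0) succ=(0,0) retry=(0,0))
1. T2 CAS -> counter=8 r=(0,0) succ=(0,0) retry=(0,1)
2. T1 LOAD -> counter=8 r=(8,0) succ=(0,0) retry=(0,1)
3. T2 CAS -> counter=8 r=(8,0) succ=(0,0) retry=(0,2)
4. T1 CAS -> counter=9 r=(8,0) succ=(1,0) retry=(0,2)

counter=9 r=(8,0) succ=(1,0) retry=(0,2)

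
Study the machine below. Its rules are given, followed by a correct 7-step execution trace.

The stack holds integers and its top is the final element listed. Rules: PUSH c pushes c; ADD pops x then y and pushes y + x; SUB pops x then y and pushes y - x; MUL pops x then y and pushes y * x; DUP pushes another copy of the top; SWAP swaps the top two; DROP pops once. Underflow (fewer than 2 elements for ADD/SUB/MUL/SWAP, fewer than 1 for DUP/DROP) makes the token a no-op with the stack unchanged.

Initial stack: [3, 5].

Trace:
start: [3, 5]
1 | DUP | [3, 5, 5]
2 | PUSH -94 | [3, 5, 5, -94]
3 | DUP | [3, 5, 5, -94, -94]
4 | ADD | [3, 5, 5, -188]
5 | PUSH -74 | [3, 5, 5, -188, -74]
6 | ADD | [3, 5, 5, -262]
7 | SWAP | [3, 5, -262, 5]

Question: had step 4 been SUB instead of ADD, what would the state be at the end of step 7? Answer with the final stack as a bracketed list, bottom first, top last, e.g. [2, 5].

(re-executing from step 4 with the substitution; state before step 4: [3, 5, 5, -94, -94])
4 | SUB | [3, 5, 5, 0]
5 | PUSH -74 | [3, 5, 5, 0, -74]
6 | ADD | [3, 5, 5, -74]
7 | SWAP | [3, 5, -74, 5]

[3, 5, -74, 5]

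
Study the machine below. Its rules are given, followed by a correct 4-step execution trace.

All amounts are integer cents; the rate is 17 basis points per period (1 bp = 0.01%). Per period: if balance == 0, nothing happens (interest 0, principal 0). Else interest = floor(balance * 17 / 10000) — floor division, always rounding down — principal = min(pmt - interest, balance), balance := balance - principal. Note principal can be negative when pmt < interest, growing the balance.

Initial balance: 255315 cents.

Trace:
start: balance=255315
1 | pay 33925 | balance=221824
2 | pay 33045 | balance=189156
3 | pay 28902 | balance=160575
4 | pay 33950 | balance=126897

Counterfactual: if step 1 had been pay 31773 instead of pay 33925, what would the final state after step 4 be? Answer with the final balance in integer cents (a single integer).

129060

(re-executing from step 1 with the substitution; state before step 1: balance=255315)
1 | pay 31773 | balance=223976
2 | pay 33045 | balance=191311
3 | pay 28902 | balance=162734
4 | pay 33950 | balance=129060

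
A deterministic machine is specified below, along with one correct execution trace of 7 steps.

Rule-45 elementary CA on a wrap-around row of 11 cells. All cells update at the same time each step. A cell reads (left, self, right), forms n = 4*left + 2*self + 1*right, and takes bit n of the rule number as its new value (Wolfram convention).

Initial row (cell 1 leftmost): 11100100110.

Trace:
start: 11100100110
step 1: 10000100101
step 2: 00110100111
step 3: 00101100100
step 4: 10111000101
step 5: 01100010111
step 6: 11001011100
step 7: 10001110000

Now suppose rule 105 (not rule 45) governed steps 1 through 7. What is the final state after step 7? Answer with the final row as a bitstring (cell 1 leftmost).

(re-executing steps 1..7 under rule 105; state before step 1: 11100100110)
step 1: 10100000111
step 2: 11001110100
step 3: 11001011000
step 4: 11000111010
step 5: 11010101101
step 6: 01101011111
step 7: 11110110001

11110110001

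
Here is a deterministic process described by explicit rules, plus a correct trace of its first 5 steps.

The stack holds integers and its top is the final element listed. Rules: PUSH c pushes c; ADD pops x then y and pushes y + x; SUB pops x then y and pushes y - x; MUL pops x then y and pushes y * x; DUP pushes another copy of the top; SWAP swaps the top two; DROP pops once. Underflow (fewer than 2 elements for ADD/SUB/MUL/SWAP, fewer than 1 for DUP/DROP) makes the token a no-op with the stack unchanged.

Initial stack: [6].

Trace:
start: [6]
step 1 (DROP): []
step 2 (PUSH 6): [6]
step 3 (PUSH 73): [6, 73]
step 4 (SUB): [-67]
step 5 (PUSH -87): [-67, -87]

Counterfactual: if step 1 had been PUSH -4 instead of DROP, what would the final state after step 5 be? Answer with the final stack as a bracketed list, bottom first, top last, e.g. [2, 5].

(re-executing from step 1 with the substitution; state before step 1: [6])
step 1 (PUSH -4): [6, -4]
step 2 (PUSH 6): [6, -4, 6]
step 3 (PUSH 73): [6, -4, 6, 73]
step 4 (SUB): [6, -4, -67]
step 5 (PUSH -87): [6, -4, -67, -87]

[6, -4, -67, -87]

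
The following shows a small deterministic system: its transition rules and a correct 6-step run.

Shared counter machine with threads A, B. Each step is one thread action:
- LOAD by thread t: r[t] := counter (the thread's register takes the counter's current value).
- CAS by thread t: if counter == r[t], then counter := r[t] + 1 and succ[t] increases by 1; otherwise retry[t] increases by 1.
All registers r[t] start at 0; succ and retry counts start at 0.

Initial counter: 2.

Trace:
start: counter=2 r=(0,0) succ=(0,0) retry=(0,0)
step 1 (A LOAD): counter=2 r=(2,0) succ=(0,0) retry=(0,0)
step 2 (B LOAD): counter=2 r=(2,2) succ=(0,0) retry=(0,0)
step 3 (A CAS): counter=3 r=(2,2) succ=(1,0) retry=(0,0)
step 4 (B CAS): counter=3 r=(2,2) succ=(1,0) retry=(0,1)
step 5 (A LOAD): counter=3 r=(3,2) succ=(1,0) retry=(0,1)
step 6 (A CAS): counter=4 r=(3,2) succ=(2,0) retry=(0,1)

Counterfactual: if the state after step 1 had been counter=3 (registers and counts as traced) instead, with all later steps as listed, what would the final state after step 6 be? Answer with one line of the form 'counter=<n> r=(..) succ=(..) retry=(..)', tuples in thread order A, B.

state after step 1 := counter=3 r=(2,0) succ=(0,0) retry=(0,0)
step 2 (B LOAD): counter=3 r=(2,3) succ=(0,0) retry=(0,0)
step 3 (A CAS): counter=3 r=(2,3) succ=(0,0) retry=(1,0)
step 4 (B CAS): counter=4 r=(2,3) succ=(0,1) retry=(1,0)
step 5 (A LOAD): counter=4 r=(4,3) succ=(0,1) retry=(1,0)
step 6 (A CAS): counter=5 r=(4,3) succ=(1,1) retry=(1,0)

counter=5 r=(4,3) succ=(1,1) retry=(1,0)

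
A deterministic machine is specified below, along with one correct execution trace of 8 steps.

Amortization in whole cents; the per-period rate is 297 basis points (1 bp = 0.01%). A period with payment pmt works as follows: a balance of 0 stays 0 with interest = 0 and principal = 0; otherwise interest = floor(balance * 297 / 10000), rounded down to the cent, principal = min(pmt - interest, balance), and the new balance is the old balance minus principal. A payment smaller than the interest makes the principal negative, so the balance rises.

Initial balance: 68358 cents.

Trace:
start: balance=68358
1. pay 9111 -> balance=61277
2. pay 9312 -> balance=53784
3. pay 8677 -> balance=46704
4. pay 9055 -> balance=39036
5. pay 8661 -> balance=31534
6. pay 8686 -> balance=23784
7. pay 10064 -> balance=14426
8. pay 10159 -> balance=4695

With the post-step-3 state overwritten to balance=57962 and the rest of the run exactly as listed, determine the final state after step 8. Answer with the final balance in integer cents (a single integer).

state after step 3 := balance=57962
4. pay 9055 -> balance=50628
5. pay 8661 -> balance=43470
6. pay 8686 -> balance=36075
7. pay 10064 -> balance=27082
8. pay 10159 -> balance=17727

17727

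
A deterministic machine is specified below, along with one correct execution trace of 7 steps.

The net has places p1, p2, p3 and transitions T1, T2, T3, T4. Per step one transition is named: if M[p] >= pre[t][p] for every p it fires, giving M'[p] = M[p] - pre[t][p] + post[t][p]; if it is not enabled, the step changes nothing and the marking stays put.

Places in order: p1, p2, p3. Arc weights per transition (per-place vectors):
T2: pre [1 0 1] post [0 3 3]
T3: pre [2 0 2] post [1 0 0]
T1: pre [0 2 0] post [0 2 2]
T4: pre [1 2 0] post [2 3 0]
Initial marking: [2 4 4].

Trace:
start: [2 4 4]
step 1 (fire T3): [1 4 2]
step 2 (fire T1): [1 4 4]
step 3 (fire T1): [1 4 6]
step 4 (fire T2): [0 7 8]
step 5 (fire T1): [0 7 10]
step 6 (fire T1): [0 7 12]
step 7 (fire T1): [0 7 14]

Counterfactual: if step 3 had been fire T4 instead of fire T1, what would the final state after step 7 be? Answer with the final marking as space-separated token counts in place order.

(re-executing from step 3 with the substitution; state before step 3: [1 4 4])
step 3 (fire T4): [2 5 4]
step 4 (fire T2): [1 8 6]
step 5 (fire T1): [1 8 8]
step 6 (fire T1): [1 8 10]
step 7 (fire T1): [1 8 12]

1 8 12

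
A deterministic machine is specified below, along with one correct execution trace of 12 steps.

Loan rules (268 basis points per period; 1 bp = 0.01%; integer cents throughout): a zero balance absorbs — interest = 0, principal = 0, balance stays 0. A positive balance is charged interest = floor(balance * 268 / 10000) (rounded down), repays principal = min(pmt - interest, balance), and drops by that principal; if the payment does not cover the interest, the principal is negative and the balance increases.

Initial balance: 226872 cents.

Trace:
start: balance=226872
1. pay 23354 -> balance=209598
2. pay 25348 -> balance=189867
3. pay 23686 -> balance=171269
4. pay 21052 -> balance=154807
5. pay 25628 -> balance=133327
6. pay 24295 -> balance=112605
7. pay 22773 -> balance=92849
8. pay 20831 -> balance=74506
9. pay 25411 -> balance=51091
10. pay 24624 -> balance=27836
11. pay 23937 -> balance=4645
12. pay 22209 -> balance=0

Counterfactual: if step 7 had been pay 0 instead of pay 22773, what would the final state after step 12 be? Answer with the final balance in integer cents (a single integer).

8551

(re-executing from step 7 with the substitution; state before step 7: balance=112605)
7. pay 0 -> balance=115622
8. pay 20831 -> balance=97889
9. pay 25411 -> balance=75101
10. pay 24624 -> balance=52489
11. pay 23937 -> balance=29958
12. pay 22209 -> balance=8551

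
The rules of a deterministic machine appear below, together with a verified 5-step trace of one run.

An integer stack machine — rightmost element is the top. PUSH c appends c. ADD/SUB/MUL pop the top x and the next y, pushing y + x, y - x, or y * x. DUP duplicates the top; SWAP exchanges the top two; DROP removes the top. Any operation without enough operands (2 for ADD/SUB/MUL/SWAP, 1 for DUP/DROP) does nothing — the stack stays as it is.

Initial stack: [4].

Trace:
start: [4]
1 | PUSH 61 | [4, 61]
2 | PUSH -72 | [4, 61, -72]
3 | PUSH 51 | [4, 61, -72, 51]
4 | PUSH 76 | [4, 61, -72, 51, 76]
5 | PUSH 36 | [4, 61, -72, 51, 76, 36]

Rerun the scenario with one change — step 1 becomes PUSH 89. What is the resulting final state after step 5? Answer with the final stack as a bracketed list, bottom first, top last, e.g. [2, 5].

[4, 89, -72, 51, 76, 36]

(re-executing from step 1 with the substitution; state before step 1: [4])
1 | PUSH 89 | [4, 89]
2 | PUSH -72 | [4, 89, -72]
3 | PUSH 51 | [4, 89, -72, 51]
4 | PUSH 76 | [4, 89, -72, 51, 76]
5 | PUSH 36 | [4, 89, -72, 51, 76, 36]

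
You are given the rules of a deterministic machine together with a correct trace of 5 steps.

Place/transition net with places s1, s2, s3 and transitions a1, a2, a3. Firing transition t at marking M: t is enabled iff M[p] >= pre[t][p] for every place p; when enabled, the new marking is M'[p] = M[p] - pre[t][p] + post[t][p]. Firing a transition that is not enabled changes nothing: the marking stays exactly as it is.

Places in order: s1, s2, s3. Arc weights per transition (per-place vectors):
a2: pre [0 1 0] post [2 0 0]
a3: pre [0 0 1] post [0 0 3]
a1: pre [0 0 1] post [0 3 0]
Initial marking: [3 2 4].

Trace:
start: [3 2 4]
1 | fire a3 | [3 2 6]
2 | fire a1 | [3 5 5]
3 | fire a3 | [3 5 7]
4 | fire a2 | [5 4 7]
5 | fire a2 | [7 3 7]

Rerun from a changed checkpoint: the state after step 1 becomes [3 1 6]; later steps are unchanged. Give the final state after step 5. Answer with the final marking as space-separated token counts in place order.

state after step 1 := [3 1 6]
2 | fire a1 | [3 4 5]
3 | fire a3 | [3 4 7]
4 | fire a2 | [5 3 7]
5 | fire a2 | [7 2 7]

7 2 7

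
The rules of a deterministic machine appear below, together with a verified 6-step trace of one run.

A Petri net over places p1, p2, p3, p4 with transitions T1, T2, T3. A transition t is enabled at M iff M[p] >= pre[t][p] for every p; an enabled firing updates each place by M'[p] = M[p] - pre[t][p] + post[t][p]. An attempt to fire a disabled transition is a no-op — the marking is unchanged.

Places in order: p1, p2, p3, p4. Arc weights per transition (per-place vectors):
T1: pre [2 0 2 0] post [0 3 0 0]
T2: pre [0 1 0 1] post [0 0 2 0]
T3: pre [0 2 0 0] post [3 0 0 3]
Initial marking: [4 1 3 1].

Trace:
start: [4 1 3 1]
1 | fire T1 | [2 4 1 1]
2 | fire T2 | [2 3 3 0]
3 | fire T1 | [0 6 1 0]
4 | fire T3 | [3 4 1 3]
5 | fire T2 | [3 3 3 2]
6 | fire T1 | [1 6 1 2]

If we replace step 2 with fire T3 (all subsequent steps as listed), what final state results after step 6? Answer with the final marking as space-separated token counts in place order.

8 0 1 7

(re-executing from step 2 with the substitution; state before step 2: [2 4 1 1])
2 | fire T3 | [5 2 1 4]
3 | fire T1 | [5 2 1 4]
4 | fire T3 | [8 0 1 7]
5 | fire T2 | [8 0 1 7]
6 | fire T1 | [8 0 1 7]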